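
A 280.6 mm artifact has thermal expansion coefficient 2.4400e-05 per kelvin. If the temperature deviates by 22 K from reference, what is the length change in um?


dL = L * alpha * dT
= 280.6 * 2.4400e-05 * 22
= 0.1506261 mm
dL_um = 0.1506261 * 1000 = 150.6261 um

150.6261


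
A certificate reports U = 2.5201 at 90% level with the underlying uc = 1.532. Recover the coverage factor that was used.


k = U / uc
k = 2.5201 / 1.532
k = 1.645

1.645


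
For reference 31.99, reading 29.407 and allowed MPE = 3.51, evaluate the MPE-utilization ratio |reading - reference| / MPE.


e = indication - reference = 29.407 - 31.99 = -2.5830
|e| = 2.5830
ratio = |e| / MPE = 2.5830 / 3.51
ratio = 0.7359

0.7359


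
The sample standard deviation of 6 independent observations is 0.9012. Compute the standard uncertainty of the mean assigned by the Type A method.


u_A = s / sqrt(n)
u_A = 0.9012 / sqrt(6)
u_A = 0.9012 / 2.4494897
u_A = 0.3679

0.3679


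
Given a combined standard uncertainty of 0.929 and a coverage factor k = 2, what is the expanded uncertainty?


U = k * uc
U = 2 * 0.929
U = 1.8580

1.8580


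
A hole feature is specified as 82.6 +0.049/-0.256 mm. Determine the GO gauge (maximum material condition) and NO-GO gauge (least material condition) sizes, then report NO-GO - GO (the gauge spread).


GO = nominal - lower_tol (smallest hole = maximum material condition)
GO = 82.6 - 0.256 = 82.344
NO-GO = nominal + upper_tol (largest hole = least material condition)
NO-GO = 82.6 + 0.049 = 82.649
spread = NO-GO - GO = 82.649 - 82.344 = 0.3050

0.3050


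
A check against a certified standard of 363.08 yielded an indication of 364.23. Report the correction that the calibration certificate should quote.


Correction = standard - reading
= 363.08 - 364.23
= -1.1500

-1.1500


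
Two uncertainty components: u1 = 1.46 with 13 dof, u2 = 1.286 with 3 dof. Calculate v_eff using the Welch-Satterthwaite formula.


uc = sqrt(u1^2 + u2^2) = sqrt(1.46^2 + 1.286^2) = 1.9456094
v_eff = uc^4 / (u1^4/v1 + u2^4/v2)
= 1.9456094^4 / (1.46^4/13 + 1.286^4/3)
= 14.329222 / 1.2611972
v_eff = 11.3616

11.3616


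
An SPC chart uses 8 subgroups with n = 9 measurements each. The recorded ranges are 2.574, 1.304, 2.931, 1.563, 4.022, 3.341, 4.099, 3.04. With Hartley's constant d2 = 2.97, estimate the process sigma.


R_bar = (2.574 + 1.304 + 2.931 + 1.563 + 4.022 + 3.341 + 4.099 + 3.04) / 8
R_bar = 22.874 / 8 = 2.85925
sigma_hat = R_bar / d2 = 2.85925 / 2.97 = 0.9627

0.9627


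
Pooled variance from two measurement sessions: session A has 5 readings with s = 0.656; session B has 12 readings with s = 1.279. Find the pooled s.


s_p = sqrt(((n1-1)*s1^2 + (n2-1)*s2^2) / (n1+n2-2))
numerator = (5-1)*0.656^2 + (12-1)*1.279^2 = 1.721344 + 17.994251 = 19.715595
denominator = 5 + 12 - 2 = 15
s_p^2 = 19.715595 / 15 = 1.314373
s_p = sqrt(1.314373) = 1.1465

1.1465


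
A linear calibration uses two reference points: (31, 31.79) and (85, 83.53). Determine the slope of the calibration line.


slope = (y2 - y1) / (x2 - x1)
= (83.53 - 31.79) / (85 - 31)
= 51.7400 / 54
= 0.9581

0.9581


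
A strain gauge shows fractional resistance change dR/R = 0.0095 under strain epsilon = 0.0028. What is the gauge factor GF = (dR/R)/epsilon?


GF = (dR/R) / epsilon
= 0.0095 / 0.0028
= 3.3929

3.3929


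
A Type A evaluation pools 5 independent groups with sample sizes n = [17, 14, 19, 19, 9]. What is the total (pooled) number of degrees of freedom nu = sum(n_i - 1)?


nu = sum_i (n_i - 1)
nu = ((17 - 1) + (14 - 1) + (19 - 1) + (19 - 1) + (9 - 1))
nu = 16 + 13 + 18 + 18 + 8
nu = 73

73


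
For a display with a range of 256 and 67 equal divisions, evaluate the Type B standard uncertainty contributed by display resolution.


resolution = range / divisions
resolution = 256 / 67 = 3.8208955
u_res = resolution / (2*sqrt(3))
u_res = 3.8208955 / 3.4641016
u_res = 1.1030

1.1030


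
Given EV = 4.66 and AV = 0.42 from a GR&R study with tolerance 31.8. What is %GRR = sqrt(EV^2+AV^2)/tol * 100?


GRR = sqrt(EV^2 + AV^2) = sqrt(4.66^2 + 0.42^2) = 4.6788888
%GRR = GRR / tol * 100 = 4.6788888 / 31.8 * 100
%GRR = 14.7135

14.7135


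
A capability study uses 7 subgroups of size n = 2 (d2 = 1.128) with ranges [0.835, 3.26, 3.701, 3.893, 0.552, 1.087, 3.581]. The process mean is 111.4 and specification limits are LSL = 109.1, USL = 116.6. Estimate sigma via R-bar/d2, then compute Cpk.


R_bar = (0.835 + 3.26 + 3.701 + 3.893 + 0.552 + 1.087 + 3.581) / 7 = 2.4155714
sigma = R_bar / d2 = 2.4155714 / 1.128 = 2.141464
Cp = (USL - LSL)/(6*sigma) = (116.6 - 109.1)/(6*2.141464) = 0.5837
Cpu = (116.6 - 111.4)/(3*2.141464) = 0.8094
Cpl = (111.4 - 109.1)/(3*2.141464) = 0.3580
Cpk = min(Cpu, Cpl) = 0.3580

0.3580


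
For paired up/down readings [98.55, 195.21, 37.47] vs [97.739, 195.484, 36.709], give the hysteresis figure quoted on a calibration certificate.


|98.55 - 97.739| = 0.8110
|195.21 - 195.484| = 0.2740
|37.47 - 36.709| = 0.7610
hysteresis = max(diffs) = 0.8110

0.8110


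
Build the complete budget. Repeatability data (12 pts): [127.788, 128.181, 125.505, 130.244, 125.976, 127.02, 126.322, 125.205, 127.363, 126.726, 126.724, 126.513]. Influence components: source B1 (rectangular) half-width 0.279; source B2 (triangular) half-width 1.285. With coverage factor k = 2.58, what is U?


mean = (127.788 + 128.181 + 125.505 + 130.244 + 125.976 + 127.02 + 126.322 + 125.205 + 127.363 + 126.726 + 126.724 + 126.513) / 12 = 126.9639167
s = sqrt(sum((x - mean)^2)/(n-1)) = 1.3487205
u_A = s / sqrt(n) = 1.3487205 / sqrt(12) = 0.38934207
u_B1 = 0.279 / sqrt(3) = 0.16108073
u_B2 = 1.285 / sqrt(6) = 0.52459905
uc = sqrt(0.38934207^2 + 0.16108073^2 + 0.52459905^2) = 0.67285839
U = k * uc = 2.58 * 0.67285839
U = 1.7360

1.7360


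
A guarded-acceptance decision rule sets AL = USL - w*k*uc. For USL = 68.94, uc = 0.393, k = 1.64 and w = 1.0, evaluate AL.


U = k * uc = 1.64 * 0.393 = 0.64452
guard band g = w * U = 1.0 * 0.64452 = 0.64452
AL = USL - g = 68.94 - 0.64452
AL = 68.2955

68.2955


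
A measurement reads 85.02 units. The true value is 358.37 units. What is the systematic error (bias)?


Systematic error = measured - true
= 85.02 - 358.37
= -273.3500

-273.3500


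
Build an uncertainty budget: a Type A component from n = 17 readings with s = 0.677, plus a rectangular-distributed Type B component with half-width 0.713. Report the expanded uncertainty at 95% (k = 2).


u_A = s / sqrt(n) = 0.677 / sqrt(17) = 0.16419662
u_B = half_width / sqrt(3) = 0.713 / sqrt(3) = 0.41165074
uc = sqrt(u_A^2 + u_B^2) = sqrt(0.16419662^2 + 0.41165074^2) = 0.44318942
U = k * uc = 2 * 0.44318942
U = 0.8864

0.8864


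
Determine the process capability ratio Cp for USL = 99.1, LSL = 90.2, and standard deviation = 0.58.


Cp = (USL - LSL) / (6 * sigma)
= (99.1 - 90.2) / (6 * 0.58)
= 8.9000 / 3.4800
= 2.5575

2.5575


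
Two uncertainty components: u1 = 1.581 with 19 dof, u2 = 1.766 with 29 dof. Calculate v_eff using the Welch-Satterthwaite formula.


uc = sqrt(u1^2 + u2^2) = sqrt(1.581^2 + 1.766^2) = 2.3702989
v_eff = uc^4 / (u1^4/v1 + u2^4/v2)
= 2.3702989^4 / (1.581^4/19 + 1.766^4/29)
= 31.565485 / 0.6642332
v_eff = 47.5217

47.5217


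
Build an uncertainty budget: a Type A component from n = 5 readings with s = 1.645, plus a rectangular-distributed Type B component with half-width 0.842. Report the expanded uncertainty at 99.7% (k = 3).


u_A = s / sqrt(n) = 1.645 / sqrt(5) = 0.73566636
u_B = half_width / sqrt(3) = 0.842 / sqrt(3) = 0.48612893
uc = sqrt(u_A^2 + u_B^2) = sqrt(0.73566636^2 + 0.48612893^2) = 0.88177453
U = k * uc = 3 * 0.88177453
U = 2.6453

2.6453


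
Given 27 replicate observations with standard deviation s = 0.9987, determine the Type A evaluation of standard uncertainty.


u_A = s / sqrt(n)
u_A = 0.9987 / sqrt(27)
u_A = 0.9987 / 5.1961524
u_A = 0.1922

0.1922


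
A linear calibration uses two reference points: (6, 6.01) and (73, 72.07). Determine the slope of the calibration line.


slope = (y2 - y1) / (x2 - x1)
= (72.07 - 6.01) / (73 - 6)
= 66.0600 / 67
= 0.9860

0.9860


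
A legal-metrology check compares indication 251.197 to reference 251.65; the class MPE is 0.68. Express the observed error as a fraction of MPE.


e = indication - reference = 251.197 - 251.65 = -0.4530
|e| = 0.4530
ratio = |e| / MPE = 0.4530 / 0.68
ratio = 0.6662

0.6662


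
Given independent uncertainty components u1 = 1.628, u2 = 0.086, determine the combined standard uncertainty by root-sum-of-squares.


uc = sqrt(1.628^2 + 0.086^2)
uc = sqrt(2.65778)
uc = 1.6303

1.6303


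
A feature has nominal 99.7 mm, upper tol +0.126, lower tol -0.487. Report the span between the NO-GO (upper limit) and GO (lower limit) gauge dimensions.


GO = nominal - lower_tol (smallest hole = maximum material condition)
GO = 99.7 - 0.487 = 99.213
NO-GO = nominal + upper_tol (largest hole = least material condition)
NO-GO = 99.7 + 0.126 = 99.826
spread = NO-GO - GO = 99.826 - 99.213 = 0.6130

0.6130


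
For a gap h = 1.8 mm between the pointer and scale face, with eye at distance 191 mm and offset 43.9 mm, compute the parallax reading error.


error = h * offset / d
= 1.8 * 43.9 / 191
= 0.4137

0.4137


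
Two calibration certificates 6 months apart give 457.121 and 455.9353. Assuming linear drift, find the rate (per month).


rate = (v2 - v1) / months
= (455.9353 - 457.121) / 6
= -1.1857 / 6
= -0.1976

-0.1976


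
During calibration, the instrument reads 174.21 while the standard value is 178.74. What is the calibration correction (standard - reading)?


Correction = standard - reading
= 178.74 - 174.21
= 4.5300

4.5300


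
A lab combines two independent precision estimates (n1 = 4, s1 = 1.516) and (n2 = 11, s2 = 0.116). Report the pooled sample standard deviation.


s_p = sqrt(((n1-1)*s1^2 + (n2-1)*s2^2) / (n1+n2-2))
numerator = (4-1)*1.516^2 + (11-1)*0.116^2 = 6.894768 + 0.13456 = 7.029328
denominator = 4 + 11 - 2 = 13
s_p^2 = 7.029328 / 13 = 0.54071754
s_p = sqrt(0.54071754) = 0.7353

0.7353


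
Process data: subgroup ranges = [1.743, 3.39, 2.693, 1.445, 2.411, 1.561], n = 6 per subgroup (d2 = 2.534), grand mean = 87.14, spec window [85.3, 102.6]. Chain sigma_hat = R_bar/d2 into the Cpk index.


R_bar = (1.743 + 3.39 + 2.693 + 1.445 + 2.411 + 1.561) / 6 = 2.2071667
sigma = R_bar / d2 = 2.2071667 / 2.534 = 0.8710208
Cp = (USL - LSL)/(6*sigma) = (102.6 - 85.3)/(6*0.8710208) = 3.3103
Cpu = (102.6 - 87.14)/(3*0.8710208) = 5.9164
Cpl = (87.14 - 85.3)/(3*0.8710208) = 0.7042
Cpk = min(Cpu, Cpl) = 0.7042

0.7042


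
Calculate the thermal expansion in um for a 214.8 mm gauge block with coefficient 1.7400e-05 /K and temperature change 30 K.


dL = L * alpha * dT
= 214.8 * 1.7400e-05 * 30
= 0.1121256 mm
dL_um = 0.1121256 * 1000 = 112.1256 um

112.1256


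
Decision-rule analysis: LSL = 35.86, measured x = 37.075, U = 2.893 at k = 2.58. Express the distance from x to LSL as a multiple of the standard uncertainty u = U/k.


u = U / k = 2.893 / 2.58 = 1.1213178
margin = |LSL - x| = |35.86 - 37.075| = 1.215
z = margin / u = 1.215 / 1.1213178
z = 1.0835

1.0835


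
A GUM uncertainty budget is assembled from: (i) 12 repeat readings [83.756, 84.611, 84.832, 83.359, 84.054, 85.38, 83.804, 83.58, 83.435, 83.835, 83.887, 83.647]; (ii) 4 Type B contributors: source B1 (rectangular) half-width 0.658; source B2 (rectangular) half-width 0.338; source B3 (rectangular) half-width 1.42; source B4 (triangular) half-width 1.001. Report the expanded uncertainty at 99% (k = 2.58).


mean = (83.756 + 84.611 + 84.832 + 83.359 + 84.054 + 85.38 + 83.804 + 83.58 + 83.435 + 83.835 + 83.887 + 83.647) / 12 = 84.015
s = sqrt(sum((x - mean)^2)/(n-1)) = 0.61342718
u_A = s / sqrt(n) = 0.61342718 / sqrt(12) = 0.17708117
u_B1 = 0.658 / sqrt(3) = 0.37989648
u_B2 = 0.338 / sqrt(3) = 0.19514439
u_B3 = 1.42 / sqrt(3) = 0.81983738
u_B4 = 1.001 / sqrt(6) = 0.40865654
uc = sqrt(0.17708117^2 + 0.37989648^2 + 0.19514439^2 + 0.81983738^2 + 0.40865654^2) = 1.0261062
U = k * uc = 2.58 * 1.0261062
U = 2.6474

2.6474


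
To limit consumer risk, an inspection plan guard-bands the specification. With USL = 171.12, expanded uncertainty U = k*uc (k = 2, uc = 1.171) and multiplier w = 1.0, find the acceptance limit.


U = k * uc = 2 * 1.171 = 2.342
guard band g = w * U = 1.0 * 2.342 = 2.342
AL = USL - g = 171.12 - 2.342
AL = 168.7780

168.7780


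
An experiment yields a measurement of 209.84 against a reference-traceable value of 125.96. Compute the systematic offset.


Systematic error = measured - true
= 209.84 - 125.96
= 83.8800

83.8800


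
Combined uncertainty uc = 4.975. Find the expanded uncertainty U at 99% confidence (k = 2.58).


U = k * uc
U = 2.58 * 4.975
U = 12.8355

12.8355


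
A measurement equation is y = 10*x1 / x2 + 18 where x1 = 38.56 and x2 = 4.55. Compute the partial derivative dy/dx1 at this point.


y = 10*x1 / x2 + 18
dy/dx1 = 10/x2
Evaluate at x2 = 4.55: c1 = 10 / 4.55
c1 = 2.1978

2.1978


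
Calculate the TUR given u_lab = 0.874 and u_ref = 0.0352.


TUR = u_lab / u_ref
= 0.874 / 0.0352
= 24.8295

24.8295


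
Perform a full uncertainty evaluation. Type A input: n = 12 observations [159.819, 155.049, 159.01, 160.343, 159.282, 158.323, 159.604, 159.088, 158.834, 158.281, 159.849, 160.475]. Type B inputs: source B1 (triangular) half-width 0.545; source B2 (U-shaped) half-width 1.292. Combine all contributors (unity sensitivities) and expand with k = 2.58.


mean = (159.819 + 155.049 + 159.01 + 160.343 + 159.282 + 158.323 + 159.604 + 159.088 + 158.834 + 158.281 + 159.849 + 160.475) / 12 = 158.9964167
s = sqrt(sum((x - mean)^2)/(n-1)) = 1.428162
u_A = s / sqrt(n) = 1.428162 / sqrt(12) = 0.41227486
u_B1 = 0.545 / sqrt(6) = 0.22249532
u_B2 = 1.292 / sqrt(2) = 0.91358196
uc = sqrt(0.41227486^2 + 0.22249532^2 + 0.91358196^2) = 1.026697
U = k * uc = 2.58 * 1.026697
U = 2.6489

2.6489


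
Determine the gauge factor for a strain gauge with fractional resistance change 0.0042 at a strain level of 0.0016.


GF = (dR/R) / epsilon
= 0.0042 / 0.0016
= 2.6250

2.6250


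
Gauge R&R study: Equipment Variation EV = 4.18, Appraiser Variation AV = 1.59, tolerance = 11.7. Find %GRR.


GRR = sqrt(EV^2 + AV^2) = sqrt(4.18^2 + 1.59^2) = 4.4721919
%GRR = GRR / tol * 100 = 4.4721919 / 11.7 * 100
%GRR = 38.2239

38.2239


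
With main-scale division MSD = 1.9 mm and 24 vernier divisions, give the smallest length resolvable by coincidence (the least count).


LC = MSD / n_div
= 1.9 / 24
= 0.0792

0.0792


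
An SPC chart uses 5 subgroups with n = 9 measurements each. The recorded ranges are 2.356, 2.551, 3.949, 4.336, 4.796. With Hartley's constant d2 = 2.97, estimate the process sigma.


R_bar = (2.356 + 2.551 + 3.949 + 4.336 + 4.796) / 5
R_bar = 17.988 / 5 = 3.5976
sigma_hat = R_bar / d2 = 3.5976 / 2.97 = 1.2113

1.2113


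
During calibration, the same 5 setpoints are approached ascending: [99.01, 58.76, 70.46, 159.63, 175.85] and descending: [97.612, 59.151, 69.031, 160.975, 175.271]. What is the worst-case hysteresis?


|99.01 - 97.612| = 1.3980
|58.76 - 59.151| = 0.3910
|70.46 - 69.031| = 1.4290
|159.63 - 160.975| = 1.3450
|175.85 - 175.271| = 0.5790
hysteresis = max(diffs) = 1.4290

1.4290


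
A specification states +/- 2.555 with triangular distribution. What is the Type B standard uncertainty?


u_B = half_width / sqrt(6)
u_B = 2.555 / 2.4494897
u_B = 1.0431

1.0431


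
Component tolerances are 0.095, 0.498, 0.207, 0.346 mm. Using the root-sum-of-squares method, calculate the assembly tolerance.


RSS = sqrt(0.095^2 + 0.498^2 + 0.207^2 + 0.346^2)
= sqrt(0.419594)
= 0.6478

0.6478


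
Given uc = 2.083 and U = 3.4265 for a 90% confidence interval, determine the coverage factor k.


k = U / uc
k = 3.4265 / 2.083
k = 1.645

1.645


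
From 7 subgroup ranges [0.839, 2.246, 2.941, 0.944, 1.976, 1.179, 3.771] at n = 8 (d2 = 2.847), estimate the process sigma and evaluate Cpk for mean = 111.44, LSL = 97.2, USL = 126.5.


R_bar = (0.839 + 2.246 + 2.941 + 0.944 + 1.976 + 1.179 + 3.771) / 7 = 1.9851429
sigma = R_bar / d2 = 1.9851429 / 2.847 = 0.69727534
Cp = (USL - LSL)/(6*sigma) = (126.5 - 97.2)/(6*0.69727534) = 7.0035
Cpu = (126.5 - 111.44)/(3*0.69727534) = 7.1995
Cpl = (111.44 - 97.2)/(3*0.69727534) = 6.8074
Cpk = min(Cpu, Cpl) = 6.8074

6.8074


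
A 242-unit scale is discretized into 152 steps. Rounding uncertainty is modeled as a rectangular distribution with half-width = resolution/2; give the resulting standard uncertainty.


resolution = range / divisions
resolution = 242 / 152 = 1.5921053
u_res = resolution / (2*sqrt(3))
u_res = 1.5921053 / 3.4641016
u_res = 0.4596

0.4596


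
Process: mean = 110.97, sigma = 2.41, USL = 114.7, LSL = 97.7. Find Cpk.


Cpu = (USL - mean) / (3*sigma) = (114.7 - 110.97) / (3*2.41) = 0.5159
Cpl = (mean - LSL) / (3*sigma) = (110.97 - 97.7) / (3*2.41) = 1.8354
Cpk = min(Cpu, Cpl) = 0.5159

0.5159


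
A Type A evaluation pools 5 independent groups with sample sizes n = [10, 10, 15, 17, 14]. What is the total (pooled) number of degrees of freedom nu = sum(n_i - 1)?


nu = sum_i (n_i - 1)
nu = ((10 - 1) + (10 - 1) + (15 - 1) + (17 - 1) + (14 - 1))
nu = 9 + 9 + 14 + 16 + 13
nu = 61

61


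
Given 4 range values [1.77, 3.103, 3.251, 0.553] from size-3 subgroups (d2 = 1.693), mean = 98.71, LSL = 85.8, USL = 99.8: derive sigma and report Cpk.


R_bar = (1.77 + 3.103 + 3.251 + 0.553) / 4 = 2.16925
sigma = R_bar / d2 = 2.16925 / 1.693 = 1.2813054
Cp = (USL - LSL)/(6*sigma) = (99.8 - 85.8)/(6*1.2813054) = 1.8211
Cpu = (99.8 - 98.71)/(3*1.2813054) = 0.2836
Cpl = (98.71 - 85.8)/(3*1.2813054) = 3.3586
Cpk = min(Cpu, Cpl) = 0.2836

0.2836


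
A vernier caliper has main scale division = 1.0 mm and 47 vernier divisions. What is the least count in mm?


LC = MSD / n_div
= 1.0 / 47
= 0.0213

0.0213


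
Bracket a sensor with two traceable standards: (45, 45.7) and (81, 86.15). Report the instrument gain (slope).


slope = (y2 - y1) / (x2 - x1)
= (86.15 - 45.7) / (81 - 45)
= 40.4500 / 36
= 1.1236

1.1236


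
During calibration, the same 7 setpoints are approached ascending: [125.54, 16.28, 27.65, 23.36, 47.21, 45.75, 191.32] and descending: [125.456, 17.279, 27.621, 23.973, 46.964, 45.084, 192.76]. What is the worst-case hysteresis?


|125.54 - 125.456| = 0.0840
|16.28 - 17.279| = 0.9990
|27.65 - 27.621| = 0.0290
|23.36 - 23.973| = 0.6130
|47.21 - 46.964| = 0.2460
|45.75 - 45.084| = 0.6660
|191.32 - 192.76| = 1.4400
hysteresis = max(diffs) = 1.4400

1.4400


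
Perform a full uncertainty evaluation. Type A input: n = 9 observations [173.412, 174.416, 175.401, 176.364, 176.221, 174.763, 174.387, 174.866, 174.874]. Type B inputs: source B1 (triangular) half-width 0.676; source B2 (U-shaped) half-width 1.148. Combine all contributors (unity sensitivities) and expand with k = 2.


mean = (173.412 + 174.416 + 175.401 + 176.364 + 176.221 + 174.763 + 174.387 + 174.866 + 174.874) / 9 = 174.9671111
s = sqrt(sum((x - mean)^2)/(n-1)) = 0.92405174
u_A = s / sqrt(n) = 0.92405174 / sqrt(9) = 0.30801725
u_B1 = 0.676 / sqrt(6) = 0.27597584
u_B2 = 1.148 / sqrt(2) = 0.81175858
uc = sqrt(0.30801725^2 + 0.27597584^2 + 0.81175858^2) = 0.91103748
U = k * uc = 2 * 0.91103748
U = 1.8221

1.8221


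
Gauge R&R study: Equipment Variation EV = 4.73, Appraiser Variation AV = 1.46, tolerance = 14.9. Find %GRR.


GRR = sqrt(EV^2 + AV^2) = sqrt(4.73^2 + 1.46^2) = 4.950202
%GRR = GRR / tol * 100 = 4.950202 / 14.9 * 100
%GRR = 33.2228

33.2228


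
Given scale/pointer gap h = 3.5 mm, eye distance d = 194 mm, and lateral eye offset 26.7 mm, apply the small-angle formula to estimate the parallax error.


error = h * offset / d
= 3.5 * 26.7 / 194
= 0.4817

0.4817


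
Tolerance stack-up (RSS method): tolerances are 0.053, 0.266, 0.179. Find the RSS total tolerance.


RSS = sqrt(0.053^2 + 0.266^2 + 0.179^2)
= sqrt(0.105606)
= 0.3250

0.3250


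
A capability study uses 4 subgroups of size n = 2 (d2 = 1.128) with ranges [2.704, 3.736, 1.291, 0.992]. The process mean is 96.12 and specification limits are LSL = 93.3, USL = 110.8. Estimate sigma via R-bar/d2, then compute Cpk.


R_bar = (2.704 + 3.736 + 1.291 + 0.992) / 4 = 2.18075
sigma = R_bar / d2 = 2.18075 / 1.128 = 1.933289
Cp = (USL - LSL)/(6*sigma) = (110.8 - 93.3)/(6*1.933289) = 1.5087
Cpu = (110.8 - 96.12)/(3*1.933289) = 2.5311
Cpl = (96.12 - 93.3)/(3*1.933289) = 0.4862
Cpk = min(Cpu, Cpl) = 0.4862

0.4862


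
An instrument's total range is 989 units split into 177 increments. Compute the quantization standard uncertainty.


resolution = range / divisions
resolution = 989 / 177 = 5.5875706
u_res = resolution / (2*sqrt(3))
u_res = 5.5875706 / 3.4641016
u_res = 1.6130

1.6130


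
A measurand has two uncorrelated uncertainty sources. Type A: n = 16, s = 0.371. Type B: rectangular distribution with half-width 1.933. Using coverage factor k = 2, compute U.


u_A = s / sqrt(n) = 0.371 / sqrt(16) = 0.09275
u_B = half_width / sqrt(3) = 1.933 / sqrt(3) = 1.1160181
uc = sqrt(u_A^2 + u_B^2) = sqrt(0.09275^2 + 1.1160181^2) = 1.1198656
U = k * uc = 2 * 1.1198656
U = 2.2397

2.2397


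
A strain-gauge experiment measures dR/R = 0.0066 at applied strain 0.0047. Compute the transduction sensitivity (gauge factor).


GF = (dR/R) / epsilon
= 0.0066 / 0.0047
= 1.4043

1.4043


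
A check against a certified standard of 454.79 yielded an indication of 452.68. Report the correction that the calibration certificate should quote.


Correction = standard - reading
= 454.79 - 452.68
= 2.1100

2.1100


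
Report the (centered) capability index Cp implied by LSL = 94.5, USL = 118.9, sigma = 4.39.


Cp = (USL - LSL) / (6 * sigma)
= (118.9 - 94.5) / (6 * 4.39)
= 24.4000 / 26.3400
= 0.9263

0.9263


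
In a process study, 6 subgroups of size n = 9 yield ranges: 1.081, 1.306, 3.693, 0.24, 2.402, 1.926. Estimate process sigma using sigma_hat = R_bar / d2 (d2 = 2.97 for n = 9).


R_bar = (1.081 + 1.306 + 3.693 + 0.24 + 2.402 + 1.926) / 6
R_bar = 10.648 / 6 = 1.7746667
sigma_hat = R_bar / d2 = 1.7746667 / 2.97 = 0.5975

0.5975


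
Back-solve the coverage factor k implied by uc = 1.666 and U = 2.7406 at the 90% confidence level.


k = U / uc
k = 2.7406 / 1.666
k = 1.645

1.645


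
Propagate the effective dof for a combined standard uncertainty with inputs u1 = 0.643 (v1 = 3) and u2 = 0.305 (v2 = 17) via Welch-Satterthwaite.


uc = sqrt(u1^2 + u2^2) = sqrt(0.643^2 + 0.305^2) = 0.71166987
v_eff = uc^4 / (u1^4/v1 + u2^4/v2)
= 0.71166987^4 / (0.643^4/3 + 0.305^4/17)
= 0.25651592 / 0.057489063
v_eff = 4.4620

4.4620


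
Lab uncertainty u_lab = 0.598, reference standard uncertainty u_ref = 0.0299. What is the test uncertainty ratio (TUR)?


TUR = u_lab / u_ref
= 0.598 / 0.0299
= 20.0000

20.0000


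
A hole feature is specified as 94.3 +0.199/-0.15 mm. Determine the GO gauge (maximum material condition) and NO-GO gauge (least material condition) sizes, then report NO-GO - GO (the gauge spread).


GO = nominal - lower_tol (smallest hole = maximum material condition)
GO = 94.3 - 0.15 = 94.15
NO-GO = nominal + upper_tol (largest hole = least material condition)
NO-GO = 94.3 + 0.199 = 94.499
spread = NO-GO - GO = 94.499 - 94.15 = 0.3490

0.3490


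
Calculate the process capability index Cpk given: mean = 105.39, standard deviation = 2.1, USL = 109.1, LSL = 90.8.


Cpu = (USL - mean) / (3*sigma) = (109.1 - 105.39) / (3*2.1) = 0.5889
Cpl = (mean - LSL) / (3*sigma) = (105.39 - 90.8) / (3*2.1) = 2.3159
Cpk = min(Cpu, Cpl) = 0.5889

0.5889


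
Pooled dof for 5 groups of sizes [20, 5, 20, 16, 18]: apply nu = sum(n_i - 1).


nu = sum_i (n_i - 1)
nu = ((20 - 1) + (5 - 1) + (20 - 1) + (16 - 1) + (18 - 1))
nu = 19 + 4 + 19 + 15 + 17
nu = 74

74


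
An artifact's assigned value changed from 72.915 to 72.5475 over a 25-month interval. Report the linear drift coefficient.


rate = (v2 - v1) / months
= (72.5475 - 72.915) / 25
= -0.3675 / 25
= -0.0147

-0.0147


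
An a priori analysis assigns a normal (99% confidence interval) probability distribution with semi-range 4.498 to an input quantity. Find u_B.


u_B = half_width / 2.576
u_B = 4.498 / 2.576
u_B = 1.7461

1.7461


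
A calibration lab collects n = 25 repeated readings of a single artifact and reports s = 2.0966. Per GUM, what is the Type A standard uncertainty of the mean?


u_A = s / sqrt(n)
u_A = 2.0966 / sqrt(25)
u_A = 2.0966 / 5
u_A = 0.4193

0.4193


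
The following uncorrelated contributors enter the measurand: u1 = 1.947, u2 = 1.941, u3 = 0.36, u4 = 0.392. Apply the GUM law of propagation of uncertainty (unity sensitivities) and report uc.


uc = sqrt(1.947^2 + 1.941^2 + 0.36^2 + 0.392^2)
uc = sqrt(7.841554)
uc = 2.8003

2.8003


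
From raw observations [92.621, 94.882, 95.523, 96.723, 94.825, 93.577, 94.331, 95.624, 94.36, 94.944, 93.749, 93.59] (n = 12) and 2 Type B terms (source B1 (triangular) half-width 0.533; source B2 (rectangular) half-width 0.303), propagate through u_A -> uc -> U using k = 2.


mean = (92.621 + 94.882 + 95.523 + 96.723 + 94.825 + 93.577 + 94.331 + 95.624 + 94.36 + 94.944 + 93.749 + 93.59) / 12 = 94.56241667
s = sqrt(sum((x - mean)^2)/(n-1)) = 1.1068547
u_A = s / sqrt(n) = 1.1068547 / sqrt(12) = 0.31952143
u_B1 = 0.533 / sqrt(6) = 0.21759634
u_B2 = 0.303 / sqrt(3) = 0.17493713
uc = sqrt(0.31952143^2 + 0.21759634^2 + 0.17493713^2) = 0.42431723
U = k * uc = 2 * 0.42431723
U = 0.8486

0.8486


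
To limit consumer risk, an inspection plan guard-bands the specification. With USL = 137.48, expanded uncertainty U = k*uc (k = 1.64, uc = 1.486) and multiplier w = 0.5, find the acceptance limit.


U = k * uc = 1.64 * 1.486 = 2.43704
guard band g = w * U = 0.5 * 2.43704 = 1.21852
AL = USL - g = 137.48 - 1.21852
AL = 136.2615

136.2615


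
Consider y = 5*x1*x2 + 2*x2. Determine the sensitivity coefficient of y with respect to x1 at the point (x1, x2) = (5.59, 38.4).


y = 5*x1*x2 + 2*x2
dy/dx1 = 5*x2
Evaluate at x2 = 38.4: c1 = 5 * 38.4
c1 = 192.0000

192.0000


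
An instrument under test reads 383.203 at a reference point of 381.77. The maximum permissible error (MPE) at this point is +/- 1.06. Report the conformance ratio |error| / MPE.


e = indication - reference = 383.203 - 381.77 = 1.4330
|e| = 1.4330
ratio = |e| / MPE = 1.4330 / 1.06
ratio = 1.3519

1.3519


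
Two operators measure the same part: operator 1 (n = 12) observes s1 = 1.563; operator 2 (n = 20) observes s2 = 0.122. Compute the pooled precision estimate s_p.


s_p = sqrt(((n1-1)*s1^2 + (n2-1)*s2^2) / (n1+n2-2))
numerator = (12-1)*1.563^2 + (20-1)*0.122^2 = 26.872659 + 0.282796 = 27.155455
denominator = 12 + 20 - 2 = 30
s_p^2 = 27.155455 / 30 = 0.90518183
s_p = sqrt(0.90518183) = 0.9514

0.9514


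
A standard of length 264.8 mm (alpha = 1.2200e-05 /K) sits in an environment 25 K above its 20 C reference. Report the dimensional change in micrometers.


dL = L * alpha * dT
= 264.8 * 1.2200e-05 * 25
= 0.0807640 mm
dL_um = 0.0807640 * 1000 = 80.7640 um

80.7640


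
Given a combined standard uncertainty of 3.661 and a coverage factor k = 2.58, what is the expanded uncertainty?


U = k * uc
U = 2.58 * 3.661
U = 9.4454

9.4454


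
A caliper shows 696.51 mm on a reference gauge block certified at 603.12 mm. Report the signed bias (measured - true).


Systematic error = measured - true
= 696.51 - 603.12
= 93.3900

93.3900


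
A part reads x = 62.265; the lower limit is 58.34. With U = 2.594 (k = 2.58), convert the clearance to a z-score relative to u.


u = U / k = 2.594 / 2.58 = 1.0054264
margin = |LSL - x| = |58.34 - 62.265| = 3.925
z = margin / u = 3.925 / 1.0054264
z = 3.9038

3.9038


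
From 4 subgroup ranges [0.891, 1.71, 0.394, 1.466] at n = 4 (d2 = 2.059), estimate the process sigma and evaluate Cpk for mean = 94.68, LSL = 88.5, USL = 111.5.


R_bar = (0.891 + 1.71 + 0.394 + 1.466) / 4 = 1.11525
sigma = R_bar / d2 = 1.11525 / 2.059 = 0.54164643
Cp = (USL - LSL)/(6*sigma) = (111.5 - 88.5)/(6*0.54164643) = 7.0772
Cpu = (111.5 - 94.68)/(3*0.54164643) = 10.3512
Cpl = (94.68 - 88.5)/(3*0.54164643) = 3.8032
Cpk = min(Cpu, Cpl) = 3.8032

3.8032


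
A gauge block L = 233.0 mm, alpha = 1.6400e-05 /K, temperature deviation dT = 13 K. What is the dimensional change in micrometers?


dL = L * alpha * dT
= 233.0 * 1.6400e-05 * 13
= 0.0496756 mm
dL_um = 0.0496756 * 1000 = 49.6756 um

49.6756


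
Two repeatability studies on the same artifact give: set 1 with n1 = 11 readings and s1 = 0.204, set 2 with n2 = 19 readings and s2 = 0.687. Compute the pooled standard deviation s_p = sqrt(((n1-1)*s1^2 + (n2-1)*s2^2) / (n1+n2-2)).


s_p = sqrt(((n1-1)*s1^2 + (n2-1)*s2^2) / (n1+n2-2))
numerator = (11-1)*0.204^2 + (19-1)*0.687^2 = 0.41616 + 8.495442 = 8.911602
denominator = 11 + 19 - 2 = 28
s_p^2 = 8.911602 / 28 = 0.3182715
s_p = sqrt(0.3182715) = 0.5642

0.5642


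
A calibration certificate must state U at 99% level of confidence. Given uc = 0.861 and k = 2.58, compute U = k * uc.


U = k * uc
U = 2.58 * 0.861
U = 2.2214

2.2214


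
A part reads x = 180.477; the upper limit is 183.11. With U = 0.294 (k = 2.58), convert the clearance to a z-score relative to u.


u = U / k = 0.294 / 2.58 = 0.11395349
margin = |USL - x| = |183.11 - 180.477| = 2.633
z = margin / u = 2.633 / 0.11395349
z = 23.1059

23.1059


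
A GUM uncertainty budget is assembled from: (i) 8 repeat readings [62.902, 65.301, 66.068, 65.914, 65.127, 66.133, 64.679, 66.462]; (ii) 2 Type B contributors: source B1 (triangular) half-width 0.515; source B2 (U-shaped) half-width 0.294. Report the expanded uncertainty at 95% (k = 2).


mean = (62.902 + 65.301 + 66.068 + 65.914 + 65.127 + 66.133 + 64.679 + 66.462) / 8 = 65.32325
s = sqrt(sum((x - mean)^2)/(n-1)) = 1.1447148
u_A = s / sqrt(n) = 1.1447148 / sqrt(8) = 0.4047178
u_B1 = 0.515 / sqrt(6) = 0.21024787
u_B2 = 0.294 / sqrt(2) = 0.20788939
uc = sqrt(0.4047178^2 + 0.21024787^2 + 0.20788939^2) = 0.50121718
U = k * uc = 2 * 0.50121718
U = 1.0024

1.0024


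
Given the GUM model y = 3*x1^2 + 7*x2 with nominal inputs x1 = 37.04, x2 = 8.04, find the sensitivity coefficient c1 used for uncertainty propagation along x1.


y = 3*x1^2 + 7*x2
dy/dx1 = 2*3*x1
Evaluate at x1 = 37.04: c1 = 6 * 37.04
c1 = 222.2400

222.2400


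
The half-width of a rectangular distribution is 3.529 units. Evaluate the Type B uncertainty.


u_B = half_width / sqrt(3)
u_B = 3.529 / 1.7320508
u_B = 2.0375

2.0375


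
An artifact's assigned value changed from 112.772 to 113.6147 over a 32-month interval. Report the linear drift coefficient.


rate = (v2 - v1) / months
= (113.6147 - 112.772) / 32
= 0.8427 / 32
= 0.0263

0.0263


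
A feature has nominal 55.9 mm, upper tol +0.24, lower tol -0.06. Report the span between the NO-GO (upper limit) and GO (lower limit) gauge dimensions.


GO = nominal - lower_tol (smallest hole = maximum material condition)
GO = 55.9 - 0.06 = 55.84
NO-GO = nominal + upper_tol (largest hole = least material condition)
NO-GO = 55.9 + 0.24 = 56.14
spread = NO-GO - GO = 56.14 - 55.84 = 0.3000

0.3000


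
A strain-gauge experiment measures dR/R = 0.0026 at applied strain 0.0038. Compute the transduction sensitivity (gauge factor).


GF = (dR/R) / epsilon
= 0.0026 / 0.0038
= 0.6842

0.6842


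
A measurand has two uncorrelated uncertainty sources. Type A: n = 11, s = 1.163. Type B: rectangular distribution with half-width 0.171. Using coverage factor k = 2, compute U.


u_A = s / sqrt(n) = 1.163 / sqrt(11) = 0.35065769
u_B = half_width / sqrt(3) = 0.171 / sqrt(3) = 0.098726896
uc = sqrt(u_A^2 + u_B^2) = sqrt(0.35065769^2 + 0.098726896^2) = 0.36429084
U = k * uc = 2 * 0.36429084
U = 0.7286

0.7286


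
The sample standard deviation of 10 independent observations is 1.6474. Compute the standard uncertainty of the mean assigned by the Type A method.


u_A = s / sqrt(n)
u_A = 1.6474 / sqrt(10)
u_A = 1.6474 / 3.1622777
u_A = 0.5210

0.5210


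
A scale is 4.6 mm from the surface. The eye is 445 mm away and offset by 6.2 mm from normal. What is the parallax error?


error = h * offset / d
= 4.6 * 6.2 / 445
= 0.0641

0.0641


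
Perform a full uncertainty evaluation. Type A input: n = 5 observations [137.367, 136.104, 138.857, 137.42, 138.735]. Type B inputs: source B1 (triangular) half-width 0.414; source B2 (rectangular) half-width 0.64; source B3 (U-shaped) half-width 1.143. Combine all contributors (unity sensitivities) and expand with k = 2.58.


mean = (137.367 + 136.104 + 138.857 + 137.42 + 138.735) / 5 = 137.6966
s = sqrt(sum((x - mean)^2)/(n-1)) = 1.1342752
u_A = s / sqrt(n) = 1.1342752 / sqrt(5) = 0.50726329
u_B1 = 0.414 / sqrt(6) = 0.16901479
u_B2 = 0.64 / sqrt(3) = 0.36950417
u_B3 = 1.143 / sqrt(2) = 0.80822305
uc = sqrt(0.50726329^2 + 0.16901479^2 + 0.36950417^2 + 0.80822305^2) = 1.0371306
U = k * uc = 2.58 * 1.0371306
U = 2.6758

2.6758


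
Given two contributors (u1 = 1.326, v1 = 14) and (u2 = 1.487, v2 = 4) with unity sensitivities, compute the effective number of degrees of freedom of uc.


uc = sqrt(u1^2 + u2^2) = sqrt(1.326^2 + 1.487^2) = 1.9923466
v_eff = uc^4 / (u1^4/v1 + u2^4/v2)
= 1.9923466^4 / (1.326^4/14 + 1.487^4/4)
= 15.756493 / 1.443141
v_eff = 10.9182

10.9182


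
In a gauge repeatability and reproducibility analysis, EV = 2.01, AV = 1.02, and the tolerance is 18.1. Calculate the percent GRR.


GRR = sqrt(EV^2 + AV^2) = sqrt(2.01^2 + 1.02^2) = 2.2539965
%GRR = GRR / tol * 100 = 2.2539965 / 18.1 * 100
%GRR = 12.4530

12.4530


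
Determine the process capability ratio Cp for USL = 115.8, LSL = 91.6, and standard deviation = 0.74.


Cp = (USL - LSL) / (6 * sigma)
= (115.8 - 91.6) / (6 * 0.74)
= 24.2000 / 4.4400
= 5.4505

5.4505


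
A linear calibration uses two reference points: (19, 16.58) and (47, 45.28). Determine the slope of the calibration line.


slope = (y2 - y1) / (x2 - x1)
= (45.28 - 16.58) / (47 - 19)
= 28.7000 / 28
= 1.0250

1.0250


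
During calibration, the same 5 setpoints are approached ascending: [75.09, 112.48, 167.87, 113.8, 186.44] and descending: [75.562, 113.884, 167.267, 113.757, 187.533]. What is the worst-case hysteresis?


|75.09 - 75.562| = 0.4720
|112.48 - 113.884| = 1.4040
|167.87 - 167.267| = 0.6030
|113.8 - 113.757| = 0.0430
|186.44 - 187.533| = 1.0930
hysteresis = max(diffs) = 1.4040

1.4040


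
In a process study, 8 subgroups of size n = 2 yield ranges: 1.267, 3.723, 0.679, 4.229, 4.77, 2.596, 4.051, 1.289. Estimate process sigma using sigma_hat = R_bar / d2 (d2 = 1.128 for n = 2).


R_bar = (1.267 + 3.723 + 0.679 + 4.229 + 4.77 + 2.596 + 4.051 + 1.289) / 8
R_bar = 22.604 / 8 = 2.8255
sigma_hat = R_bar / d2 = 2.8255 / 1.128 = 2.5049

2.5049


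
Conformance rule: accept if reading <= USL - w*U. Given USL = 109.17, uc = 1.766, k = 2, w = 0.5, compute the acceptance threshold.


U = k * uc = 2 * 1.766 = 3.532
guard band g = w * U = 0.5 * 3.532 = 1.766
AL = USL - g = 109.17 - 1.766
AL = 107.4040

107.4040


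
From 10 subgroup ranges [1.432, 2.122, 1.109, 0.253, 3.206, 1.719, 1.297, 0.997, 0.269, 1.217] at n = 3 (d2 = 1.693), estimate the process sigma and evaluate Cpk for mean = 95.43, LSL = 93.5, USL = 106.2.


R_bar = (1.432 + 2.122 + 1.109 + 0.253 + 3.206 + 1.719 + 1.297 + 0.997 + 0.269 + 1.217) / 10 = 1.3621
sigma = R_bar / d2 = 1.3621 / 1.693 = 0.80454814
Cp = (USL - LSL)/(6*sigma) = (106.2 - 93.5)/(6*0.80454814) = 2.6309
Cpu = (106.2 - 95.43)/(3*0.80454814) = 4.4621
Cpl = (95.43 - 93.5)/(3*0.80454814) = 0.7996
Cpk = min(Cpu, Cpl) = 0.7996

0.7996


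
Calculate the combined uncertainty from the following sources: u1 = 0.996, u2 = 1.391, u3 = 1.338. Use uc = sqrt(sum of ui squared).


uc = sqrt(0.996^2 + 1.391^2 + 1.338^2)
uc = sqrt(4.717141)
uc = 2.1719

2.1719


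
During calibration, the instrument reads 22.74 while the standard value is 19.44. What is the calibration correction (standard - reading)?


Correction = standard - reading
= 19.44 - 22.74
= -3.3000

-3.3000


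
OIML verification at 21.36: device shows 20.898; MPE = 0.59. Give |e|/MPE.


e = indication - reference = 20.898 - 21.36 = -0.4620
|e| = 0.4620
ratio = |e| / MPE = 0.4620 / 0.59
ratio = 0.7831

0.7831


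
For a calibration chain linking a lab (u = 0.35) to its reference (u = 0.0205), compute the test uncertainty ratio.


TUR = u_lab / u_ref
= 0.35 / 0.0205
= 17.0732

17.0732


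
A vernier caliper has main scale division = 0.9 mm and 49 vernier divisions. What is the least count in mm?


LC = MSD / n_div
= 0.9 / 49
= 0.0184

0.0184


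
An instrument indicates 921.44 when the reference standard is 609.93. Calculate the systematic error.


Systematic error = measured - true
= 921.44 - 609.93
= 311.5100

311.5100


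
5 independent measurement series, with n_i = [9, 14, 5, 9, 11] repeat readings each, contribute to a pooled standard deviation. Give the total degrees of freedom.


nu = sum_i (n_i - 1)
nu = ((9 - 1) + (14 - 1) + (5 - 1) + (9 - 1) + (11 - 1))
nu = 8 + 13 + 4 + 8 + 10
nu = 43

43


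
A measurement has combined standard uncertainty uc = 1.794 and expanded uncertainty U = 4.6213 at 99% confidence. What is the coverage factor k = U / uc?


k = U / uc
k = 4.6213 / 1.794
k = 2.576

2.576


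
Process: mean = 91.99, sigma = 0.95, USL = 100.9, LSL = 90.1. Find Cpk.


Cpu = (USL - mean) / (3*sigma) = (100.9 - 91.99) / (3*0.95) = 3.1263
Cpl = (mean - LSL) / (3*sigma) = (91.99 - 90.1) / (3*0.95) = 0.6632
Cpk = min(Cpu, Cpl) = 0.6632

0.6632


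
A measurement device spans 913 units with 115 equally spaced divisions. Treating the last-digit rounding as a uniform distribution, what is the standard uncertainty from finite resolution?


resolution = range / divisions
resolution = 913 / 115 = 7.9391304
u_res = resolution / (2*sqrt(3))
u_res = 7.9391304 / 3.4641016
u_res = 2.2918

2.2918


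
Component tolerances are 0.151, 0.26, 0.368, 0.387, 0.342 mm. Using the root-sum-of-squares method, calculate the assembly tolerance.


RSS = sqrt(0.151^2 + 0.26^2 + 0.368^2 + 0.387^2 + 0.342^2)
= sqrt(0.492558)
= 0.7018

0.7018


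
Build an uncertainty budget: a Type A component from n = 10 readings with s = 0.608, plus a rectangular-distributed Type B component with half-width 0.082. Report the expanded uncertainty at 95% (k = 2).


u_A = s / sqrt(n) = 0.608 / sqrt(10) = 0.19226648
u_B = half_width / sqrt(3) = 0.082 / sqrt(3) = 0.047342722
uc = sqrt(u_A^2 + u_B^2) = sqrt(0.19226648^2 + 0.047342722^2) = 0.19800943
U = k * uc = 2 * 0.19800943
U = 0.3960

0.3960


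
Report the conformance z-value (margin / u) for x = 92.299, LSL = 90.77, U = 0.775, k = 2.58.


u = U / k = 0.775 / 2.58 = 0.3003876
margin = |LSL - x| = |90.77 - 92.299| = 1.529
z = margin / u = 1.529 / 0.3003876
z = 5.0901

5.0901


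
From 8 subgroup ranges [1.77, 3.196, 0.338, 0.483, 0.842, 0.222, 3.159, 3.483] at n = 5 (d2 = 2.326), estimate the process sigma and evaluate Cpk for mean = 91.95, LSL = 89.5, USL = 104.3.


R_bar = (1.77 + 3.196 + 0.338 + 0.483 + 0.842 + 0.222 + 3.159 + 3.483) / 8 = 1.686625
sigma = R_bar / d2 = 1.686625 / 2.326 = 0.72511823
Cp = (USL - LSL)/(6*sigma) = (104.3 - 89.5)/(6*0.72511823) = 3.4017
Cpu = (104.3 - 91.95)/(3*0.72511823) = 5.6772
Cpl = (91.95 - 89.5)/(3*0.72511823) = 1.1263
Cpk = min(Cpu, Cpl) = 1.1263

1.1263


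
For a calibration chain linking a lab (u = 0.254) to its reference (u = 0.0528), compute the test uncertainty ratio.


TUR = u_lab / u_ref
= 0.254 / 0.0528
= 4.8106

4.8106


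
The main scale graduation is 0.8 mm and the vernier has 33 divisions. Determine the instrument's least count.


LC = MSD / n_div
= 0.8 / 33
= 0.0242

0.0242


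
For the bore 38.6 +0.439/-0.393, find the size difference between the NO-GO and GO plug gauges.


GO = nominal - lower_tol (smallest hole = maximum material condition)
GO = 38.6 - 0.393 = 38.207
NO-GO = nominal + upper_tol (largest hole = least material condition)
NO-GO = 38.6 + 0.439 = 39.039
spread = NO-GO - GO = 39.039 - 38.207 = 0.8320

0.8320
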